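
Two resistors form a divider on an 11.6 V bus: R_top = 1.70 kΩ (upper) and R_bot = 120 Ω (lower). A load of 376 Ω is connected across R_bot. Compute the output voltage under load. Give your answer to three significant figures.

V_out ≈ 0.589 V

The load sits in parallel with R_bot: R_bot‖R_L = (120 × 376) / (120 + 376) = 90.97 Ω.
V_out = 11.6 × 90.97 / (1700 + 90.97) = 11.6 × 90.97/1791 = 0.589 V.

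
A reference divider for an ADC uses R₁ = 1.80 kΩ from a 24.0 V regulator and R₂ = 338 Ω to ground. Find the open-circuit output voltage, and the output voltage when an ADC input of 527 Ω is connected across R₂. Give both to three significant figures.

Open-circuit: V = 24.0 × 338/(1800 + 338) = 3.79 V.
With the load, R₂ becomes R₂‖R_L = 205.9 Ω, so V = 24.0 × 205.9/2006 = 2.46 V.

Unloaded: 3.79 V; loaded: 2.46 V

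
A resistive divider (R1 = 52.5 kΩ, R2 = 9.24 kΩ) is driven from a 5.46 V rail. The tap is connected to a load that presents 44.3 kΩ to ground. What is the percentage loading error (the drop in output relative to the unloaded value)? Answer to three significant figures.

Unloaded V = 5.46 × 9.24/61.74 = 0.8171 V.
Loaded: R2‖R_L = 7.645 kΩ, giving V = 5.46 × 7.645/60.15 = 0.6940 V.
Drop = (0.8171 − 0.6940) / 0.8171 = 15.1 %.

15.1 %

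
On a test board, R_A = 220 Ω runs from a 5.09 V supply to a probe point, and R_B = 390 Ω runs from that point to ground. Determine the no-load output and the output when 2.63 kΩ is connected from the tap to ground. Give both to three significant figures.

Unloaded: 3.25 V; loaded: 3.09 V

Open-circuit: V = 5.09 × 390/(220 + 390) = 3.25 V.
With the load, R_B becomes R_B‖R_L = 339.6 Ω, so V = 5.09 × 339.6/559.6 = 3.09 V.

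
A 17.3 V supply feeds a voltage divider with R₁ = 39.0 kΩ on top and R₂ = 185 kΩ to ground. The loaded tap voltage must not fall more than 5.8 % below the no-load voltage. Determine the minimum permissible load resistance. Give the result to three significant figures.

Output resistance R_th = R₁‖R₂ = (39.0 × 185)/224.0 = 32.21 kΩ.
The fractional drop is R_th/(R_th + R_L); requiring this ≤ 0.0580 gives R_L ≥ R_th(1/0.0580 − 1) = 32.21 × 16.24 = 523 kΩ.

R_L(min) ≈ 523 kΩ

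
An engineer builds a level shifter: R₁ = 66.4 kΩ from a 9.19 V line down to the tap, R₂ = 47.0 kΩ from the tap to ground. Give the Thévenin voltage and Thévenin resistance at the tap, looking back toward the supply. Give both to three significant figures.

V_th is the open-circuit tap voltage: 9.19 × 47.0/(66.4 + 47.0) = 3.81 V.
With the supply zeroed, R₁ and R₂ appear in parallel from the tap: R_th = R₁‖R₂ = (66.4 × 47.0)/113.4 = 27.5 kΩ.

V_th = 3.81 V, R_th = 27.5 kΩ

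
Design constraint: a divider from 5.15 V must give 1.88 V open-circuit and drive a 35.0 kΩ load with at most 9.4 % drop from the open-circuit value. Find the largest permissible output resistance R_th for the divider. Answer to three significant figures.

Loading drop = R_th/(R_th + R_L) ≤ 0.0940, so R_th ≤ R_L · ε/(1−ε) = 35.0 kΩ × 0.0940/0.9060 = 3.63 kΩ.

R_th ≤ 3.63 kΩ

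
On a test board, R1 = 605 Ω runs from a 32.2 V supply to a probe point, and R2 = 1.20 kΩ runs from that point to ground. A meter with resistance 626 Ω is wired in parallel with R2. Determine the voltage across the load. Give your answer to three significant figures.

The load sits in parallel with R2: R2‖R_L = (1200 × 626) / (1200 + 626) = 411.4 Ω.
V_out = 32.2 × 411.4 / (605 + 411.4) = 32.2 × 411.4/1016 = 13.0 V.

V_out ≈ 13.0 V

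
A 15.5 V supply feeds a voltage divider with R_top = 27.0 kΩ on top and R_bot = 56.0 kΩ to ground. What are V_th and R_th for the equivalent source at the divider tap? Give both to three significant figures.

V_th is the open-circuit tap voltage: 15.5 × 56.0/(27.0 + 56.0) = 10.5 V.
With the supply zeroed, R_top and R_bot appear in parallel from the tap: R_th = R_top‖R_bot = (27.0 × 56.0)/83.00 = 18.2 kΩ.

V_th = 10.5 V, R_th = 18.2 kΩ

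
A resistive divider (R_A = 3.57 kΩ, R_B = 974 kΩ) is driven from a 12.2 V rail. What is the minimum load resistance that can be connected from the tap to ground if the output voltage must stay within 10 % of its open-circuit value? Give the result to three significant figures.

R_L(min) ≈ 32.0 kΩ

Output resistance R_th = R_A‖R_B = (3.57 × 974)/977.6 = 3.557 kΩ.
The fractional drop is R_th/(R_th + R_L); requiring this ≤ 0.100 gives R_L ≥ R_th(1/0.100 − 1) = 3.557 × 9.000 = 32.0 kΩ.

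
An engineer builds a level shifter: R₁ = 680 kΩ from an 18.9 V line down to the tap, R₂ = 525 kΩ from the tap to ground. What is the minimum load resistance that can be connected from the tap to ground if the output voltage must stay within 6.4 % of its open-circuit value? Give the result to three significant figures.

R_L(min) ≈ 4.33 MΩ

Output resistance R_th = R₁‖R₂ = (680 × 525)/1205 = 296.3 kΩ.
The fractional drop is R_th/(R_th + R_L); requiring this ≤ 0.0640 gives R_L ≥ R_th(1/0.0640 − 1) = 296.3 × 14.62 = 4.33 MΩ.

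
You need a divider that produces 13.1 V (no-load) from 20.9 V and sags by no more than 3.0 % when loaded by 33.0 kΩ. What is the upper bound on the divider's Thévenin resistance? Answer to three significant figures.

Loading drop = R_th/(R_th + R_L) ≤ 0.0300, so R_th ≤ R_L · ε/(1−ε) = 33.0 kΩ × 0.0300/0.9700 = 1.02 kΩ.
(Any R1, R2 with R2/(R1+R2) = 0.627 and R1‖R2 ≤ 1.02 kΩ will meet the spec.)

R_th ≤ 1.02 kΩ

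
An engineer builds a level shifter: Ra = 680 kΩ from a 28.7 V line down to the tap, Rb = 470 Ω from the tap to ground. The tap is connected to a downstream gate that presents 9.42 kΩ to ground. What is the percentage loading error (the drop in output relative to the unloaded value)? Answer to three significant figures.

4.75 %

The divider's output (Thévenin) resistance is Ra‖Rb = 469.7 Ω.
Fractional drop under load = R_th/(R_th + R_L) = 469.7 / (469.7 + 9420) = 0.04749.
So the output falls by 4.75 %.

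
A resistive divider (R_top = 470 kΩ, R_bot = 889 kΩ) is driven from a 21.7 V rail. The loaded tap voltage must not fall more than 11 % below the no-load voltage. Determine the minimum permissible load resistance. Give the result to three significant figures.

R_L(min) ≈ 2.49 MΩ

Output resistance R_th = R_top‖R_bot = (470 × 889)/1359 = 307.5 kΩ.
The fractional drop is R_th/(R_th + R_L); requiring this ≤ 0.110 gives R_L ≥ R_th(1/0.110 − 1) = 307.5 × 8.091 = 2.49 MΩ.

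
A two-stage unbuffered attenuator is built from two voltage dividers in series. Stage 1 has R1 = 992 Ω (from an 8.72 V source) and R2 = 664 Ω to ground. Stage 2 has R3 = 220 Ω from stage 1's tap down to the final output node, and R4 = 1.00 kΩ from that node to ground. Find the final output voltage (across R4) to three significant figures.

Stage 2 presents R3+R4 = 1220 Ω as a load on stage 1's tap.
Stage 1's lower leg becomes R2‖(R3+R4) = 430.0 Ω, so V_mid = 8.72 × 430.0/1422 = 2.637 V.
Stage 2 is itself unloaded: V_out = V_mid × R4/(R3+R4) = 2.637 × 1000/1220 = 2.16 V.

V_out ≈ 2.16 V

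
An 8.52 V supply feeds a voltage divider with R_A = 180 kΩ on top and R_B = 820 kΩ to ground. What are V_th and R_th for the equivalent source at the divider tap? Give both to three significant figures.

V_th = 6.99 V, R_th = 148 kΩ

V_th is the open-circuit tap voltage: 8.52 × 820/(180 + 820) = 6.99 V.
With the supply zeroed, R_A and R_B appear in parallel from the tap: R_th = R_A‖R_B = (180 × 820)/1000 = 148 kΩ.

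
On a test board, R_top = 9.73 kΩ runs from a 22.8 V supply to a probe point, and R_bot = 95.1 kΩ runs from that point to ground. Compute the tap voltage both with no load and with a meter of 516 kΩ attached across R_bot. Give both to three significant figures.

Unloaded: 20.7 V; loaded: 20.3 V

Open-circuit: V = 22.8 × 95.1/(9.73 + 95.1) = 20.7 V.
With the load, R_bot becomes R_bot‖R_L = 80.30 kΩ, so V = 22.8 × 80.30/90.03 = 20.3 V.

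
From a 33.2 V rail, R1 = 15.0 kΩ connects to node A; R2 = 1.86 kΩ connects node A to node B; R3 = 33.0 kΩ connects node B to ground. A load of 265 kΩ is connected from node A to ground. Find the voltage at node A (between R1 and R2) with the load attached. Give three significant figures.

V ≈ 22.3 V

Below node A the series string R2+R3 = 34.86 kΩ sits in parallel with the 265 kΩ load: 30.81 kΩ.
V_A = 33.2 × 30.81/(15.0 + 30.81) = 22.3 V.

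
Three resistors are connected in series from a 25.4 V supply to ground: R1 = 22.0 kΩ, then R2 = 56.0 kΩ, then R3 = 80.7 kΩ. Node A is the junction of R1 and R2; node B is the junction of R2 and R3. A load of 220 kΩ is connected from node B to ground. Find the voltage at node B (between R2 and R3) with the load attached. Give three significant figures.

V ≈ 10.9 V

At node B, R3 is in parallel with the load: R3‖R_L = 59.04 kΩ.
Below node A the resistance is R2 + (R3‖R_L) = 115.0 kΩ, so V_A = 25.4 × 115.0/137.0 = 21.32 V.
Then V_B = V_A × (R3‖R_L)/(R2 + R3‖R_L) = 21.32 × 59.04/115.0 = 10.9 V.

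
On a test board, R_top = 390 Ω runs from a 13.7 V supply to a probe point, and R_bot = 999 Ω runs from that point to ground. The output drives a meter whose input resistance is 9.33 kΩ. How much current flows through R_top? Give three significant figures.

I ≈ 10.6 mA

R_bot‖R_L = 902.4 Ω, so the source sees R_top + R_bot‖R_L = 1292 Ω.
I = 13.7 V / 1292 Ω = 10.6 mA.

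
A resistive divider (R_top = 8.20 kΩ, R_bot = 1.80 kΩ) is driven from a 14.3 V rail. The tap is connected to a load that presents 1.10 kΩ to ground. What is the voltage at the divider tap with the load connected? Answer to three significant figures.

The load sits in parallel with R_bot: R_bot‖R_L = (1.80 × 1.10) / (1.80 + 1.10) = 0.6828 kΩ.
V_out = 14.3 × 0.6828 / (8.20 + 0.6828) = 14.3 × 0.6828/8.883 = 1.10 V.
(Unloaded it would have been 2.57 V.)

V_out ≈ 1.10 V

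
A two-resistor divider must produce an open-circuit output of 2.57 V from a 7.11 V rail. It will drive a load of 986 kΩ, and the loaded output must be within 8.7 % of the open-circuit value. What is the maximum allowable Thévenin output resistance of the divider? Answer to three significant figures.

Loading drop = R_th/(R_th + R_L) ≤ 0.0870, so R_th ≤ R_L · ε/(1−ε) = 986 kΩ × 0.0870/0.9130 = 94.0 kΩ.

R_th ≤ 94.0 kΩ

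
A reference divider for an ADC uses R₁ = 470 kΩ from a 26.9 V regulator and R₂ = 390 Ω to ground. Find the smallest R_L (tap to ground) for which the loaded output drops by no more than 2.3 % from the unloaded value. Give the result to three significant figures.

Output resistance R_th = R₁‖R₂ = (470000 × 390)/470400 = 389.7 Ω.
The fractional drop is R_th/(R_th + R_L); requiring this ≤ 0.0230 gives R_L ≥ R_th(1/0.0230 − 1) = 389.7 × 42.48 = 16.6 kΩ.

R_L(min) ≈ 16.6 kΩ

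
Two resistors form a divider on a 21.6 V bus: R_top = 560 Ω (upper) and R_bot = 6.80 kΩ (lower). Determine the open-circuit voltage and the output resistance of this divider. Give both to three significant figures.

V_th is the open-circuit tap voltage: 21.6 × 6800/(560 + 6800) = 20.0 V.
With the supply zeroed, R_top and R_bot appear in parallel from the tap: R_th = R_top‖R_bot = (560 × 6800)/7360 = 517 Ω.

V_th = 20.0 V, R_th = 517 Ω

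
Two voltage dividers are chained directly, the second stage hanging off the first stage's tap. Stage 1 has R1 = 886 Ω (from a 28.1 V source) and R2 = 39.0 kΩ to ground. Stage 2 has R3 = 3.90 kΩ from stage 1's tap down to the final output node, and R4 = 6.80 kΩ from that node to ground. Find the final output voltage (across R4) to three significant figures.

V_out ≈ 16.2 V

Stage 2 presents R3+R4 = 10700 Ω as a load on stage 1's tap.
Stage 1's lower leg becomes R2‖(R3+R4) = 8396 Ω, so V_mid = 28.1 × 8396/9282 = 25.42 V.
Stage 2 is itself unloaded: V_out = V_mid × R4/(R3+R4) = 25.42 × 6800/10700 = 16.2 V.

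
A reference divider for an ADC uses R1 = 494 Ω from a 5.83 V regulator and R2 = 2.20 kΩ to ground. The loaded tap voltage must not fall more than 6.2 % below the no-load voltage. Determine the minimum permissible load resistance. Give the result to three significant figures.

R_L(min) ≈ 6.10 kΩ

Output resistance R_th = R1‖R2 = (494 × 2200)/2694 = 403.4 Ω.
The fractional drop is R_th/(R_th + R_L); requiring this ≤ 0.0620 gives R_L ≥ R_th(1/0.0620 − 1) = 403.4 × 15.13 = 6.10 kΩ.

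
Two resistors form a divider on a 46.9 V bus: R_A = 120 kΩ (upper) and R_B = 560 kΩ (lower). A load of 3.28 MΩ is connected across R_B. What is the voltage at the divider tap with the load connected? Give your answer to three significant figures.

The load sits in parallel with R_B: R_B‖R_L = (560 × 3280) / (560 + 3280) = 478.3 kΩ.
V_out = 46.9 × 478.3 / (120 + 478.3) = 46.9 × 478.3/598.3 = 37.5 V.

V_out ≈ 37.5 V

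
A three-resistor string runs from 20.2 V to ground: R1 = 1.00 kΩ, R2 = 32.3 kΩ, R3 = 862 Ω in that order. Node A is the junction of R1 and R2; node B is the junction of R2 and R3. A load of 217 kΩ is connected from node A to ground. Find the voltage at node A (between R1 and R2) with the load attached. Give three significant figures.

V ≈ 19.5 V

Below node A the series string R2+R3 = 33160 Ω sits in parallel with the 217000 Ω load: 28770 Ω.
V_A = 20.2 × 28770/(1000 + 28770) = 19.5 V.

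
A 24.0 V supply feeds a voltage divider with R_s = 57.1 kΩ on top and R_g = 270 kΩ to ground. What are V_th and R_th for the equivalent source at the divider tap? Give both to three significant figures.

V_th is the open-circuit tap voltage: 24.0 × 270/(57.1 + 270) = 19.8 V.
With the supply zeroed, R_s and R_g appear in parallel from the tap: R_th = R_s‖R_g = (57.1 × 270)/327.1 = 47.1 kΩ.

V_th = 19.8 V, R_th = 47.1 kΩ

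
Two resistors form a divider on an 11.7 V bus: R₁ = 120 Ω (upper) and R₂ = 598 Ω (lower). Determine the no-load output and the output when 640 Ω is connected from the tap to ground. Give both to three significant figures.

Open-circuit: V = 11.7 × 598/(120 + 598) = 9.74 V.
With the load, R₂ becomes R₂‖R_L = 309.1 Ω, so V = 11.7 × 309.1/429.1 = 8.43 V.

Unloaded: 9.74 V; loaded: 8.43 V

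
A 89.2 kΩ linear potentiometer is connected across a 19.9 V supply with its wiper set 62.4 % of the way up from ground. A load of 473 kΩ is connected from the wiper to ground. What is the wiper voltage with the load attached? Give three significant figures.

The wiper splits the pot into (1−α)R = 33.54 kΩ above and αR = 55.66 kΩ below.
Lower section ‖ load = 49.80 kΩ.
V_wiper = 19.9 × 49.80/(33.54 + 49.80) = 11.9 V.

V ≈ 11.9 V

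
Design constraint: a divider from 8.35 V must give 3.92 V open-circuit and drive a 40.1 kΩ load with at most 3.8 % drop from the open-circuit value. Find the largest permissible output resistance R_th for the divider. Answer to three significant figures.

Loading drop = R_th/(R_th + R_L) ≤ 0.0380, so R_th ≤ R_L · ε/(1−ε) = 40.1 kΩ × 0.0380/0.9620 = 1.58 kΩ.

R_th ≤ 1.58 kΩ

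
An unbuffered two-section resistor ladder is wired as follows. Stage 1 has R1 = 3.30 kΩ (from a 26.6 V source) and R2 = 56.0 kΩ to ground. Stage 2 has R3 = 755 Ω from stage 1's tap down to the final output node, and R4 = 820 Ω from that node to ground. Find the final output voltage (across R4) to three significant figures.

Stage 2 presents R3+R4 = 1575 Ω as a load on stage 1's tap.
Stage 1's lower leg becomes R2‖(R3+R4) = 1532 Ω, so V_mid = 26.6 × 1532/4832 = 8.433 V.
Stage 2 is itself unloaded: V_out = V_mid × R4/(R3+R4) = 8.433 × 820/1575 = 4.39 V.

V_out ≈ 4.39 V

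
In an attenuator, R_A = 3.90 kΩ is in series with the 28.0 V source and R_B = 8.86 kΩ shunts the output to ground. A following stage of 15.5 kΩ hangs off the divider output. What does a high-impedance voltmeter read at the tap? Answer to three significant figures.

The load sits in parallel with R_B: R_B‖R_L = (8.86 × 15.5) / (8.86 + 15.5) = 5.638 kΩ.
V_out = 28.0 × 5.638 / (3.90 + 5.638) = 28.0 × 5.638/9.538 = 16.6 V.

V_out ≈ 16.6 V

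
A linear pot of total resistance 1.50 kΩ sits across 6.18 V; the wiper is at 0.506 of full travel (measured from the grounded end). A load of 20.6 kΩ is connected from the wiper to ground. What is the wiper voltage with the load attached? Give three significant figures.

V ≈ 3.07 V

The wiper splits the pot into (1−α)R = 741.0 Ω above and αR = 759.0 Ω below.
Lower section ‖ load = 732.0 Ω.
V_wiper = 6.18 × 732.0/(741.0 + 732.0) = 3.07 V.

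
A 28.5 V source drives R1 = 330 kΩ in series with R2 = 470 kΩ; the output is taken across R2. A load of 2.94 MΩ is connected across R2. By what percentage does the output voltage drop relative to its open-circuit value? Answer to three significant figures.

6.19 %

The divider's output (Thévenin) resistance is R1‖R2 = 193.9 kΩ.
Fractional drop under load = R_th/(R_th + R_L) = 193.9 / (193.9 + 2940) = 0.06186.
So the output falls by 6.19 %.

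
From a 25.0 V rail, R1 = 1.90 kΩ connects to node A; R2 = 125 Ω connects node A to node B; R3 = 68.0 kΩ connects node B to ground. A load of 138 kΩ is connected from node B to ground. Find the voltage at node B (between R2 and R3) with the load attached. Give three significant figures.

At node B, R3 is in parallel with the load: R3‖R_L = 45550 Ω.
Below node A the resistance is R2 + (R3‖R_L) = 45680 Ω, so V_A = 25.0 × 45680/47580 = 24.00 V.
Then V_B = V_A × (R3‖R_L)/(R2 + R3‖R_L) = 24.00 × 45550/45680 = 23.9 V.

V ≈ 23.9 V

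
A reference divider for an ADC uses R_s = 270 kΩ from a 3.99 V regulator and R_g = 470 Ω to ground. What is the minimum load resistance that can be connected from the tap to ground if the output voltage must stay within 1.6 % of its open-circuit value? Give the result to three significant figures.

R_L(min) ≈ 28.9 kΩ

Output resistance R_th = R_s‖R_g = (270000 × 470)/270500 = 469.2 Ω.
The fractional drop is R_th/(R_th + R_L); requiring this ≤ 0.0160 gives R_L ≥ R_th(1/0.0160 − 1) = 469.2 × 61.50 = 28.9 kΩ.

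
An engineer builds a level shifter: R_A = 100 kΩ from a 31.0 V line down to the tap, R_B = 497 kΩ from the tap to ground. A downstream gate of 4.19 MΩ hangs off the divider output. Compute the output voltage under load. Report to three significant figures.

V_out ≈ 25.3 V

The load sits in parallel with R_B: R_B‖R_L = (497 × 4190) / (497 + 4190) = 444.3 kΩ.
V_out = 31.0 × 444.3 / (100 + 444.3) = 31.0 × 444.3/544.3 = 25.3 V.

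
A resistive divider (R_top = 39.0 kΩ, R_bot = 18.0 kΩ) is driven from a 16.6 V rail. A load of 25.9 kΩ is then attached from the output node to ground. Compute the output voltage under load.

The load sits in parallel with R_bot: R_bot‖R_L = (18.0 × 25.9) / (18.0 + 25.9) = 10.62 kΩ.
V_out = 16.6 × 10.62 / (39.0 + 10.62) = 16.6 × 10.62/49.62 = 3.55 V.

V_out ≈ 3.55 V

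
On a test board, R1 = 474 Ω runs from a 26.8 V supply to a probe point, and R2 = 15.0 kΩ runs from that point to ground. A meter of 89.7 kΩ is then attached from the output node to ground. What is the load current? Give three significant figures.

R2‖R_L = 12850 Ω; V_out = 26.8 × 12850/13330 = 25.85 V.
I_L = V_out / R_L = 25.85 / 89.7 kΩ = 0.288 mA.

I_L ≈ 0.288 mA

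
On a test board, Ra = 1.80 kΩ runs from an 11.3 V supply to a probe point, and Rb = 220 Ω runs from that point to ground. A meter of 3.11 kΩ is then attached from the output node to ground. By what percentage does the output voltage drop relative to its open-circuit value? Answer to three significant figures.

5.93 %

The divider's output (Thévenin) resistance is Ra‖Rb = 196.0 Ω.
Fractional drop under load = R_th/(R_th + R_L) = 196.0 / (196.0 + 3110) = 0.05930.
So the output falls by 5.93 %.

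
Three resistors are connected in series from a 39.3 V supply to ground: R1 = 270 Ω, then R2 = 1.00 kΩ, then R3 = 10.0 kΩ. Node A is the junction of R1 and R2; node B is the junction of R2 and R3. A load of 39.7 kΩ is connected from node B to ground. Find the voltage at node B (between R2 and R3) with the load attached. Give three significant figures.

At node B, R3 is in parallel with the load: R3‖R_L = 7988 Ω.
Below node A the resistance is R2 + (R3‖R_L) = 8988 Ω, so V_A = 39.3 × 8988/9258 = 38.15 V.
Then V_B = V_A × (R3‖R_L)/(R2 + R3‖R_L) = 38.15 × 7988/8988 = 33.9 V.

V ≈ 33.9 V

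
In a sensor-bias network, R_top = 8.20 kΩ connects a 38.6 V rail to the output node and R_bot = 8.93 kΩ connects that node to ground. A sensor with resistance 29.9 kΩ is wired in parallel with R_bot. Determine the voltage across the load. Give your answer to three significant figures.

V_out ≈ 17.6 V

The load sits in parallel with R_bot: R_bot‖R_L = (8.93 × 29.9) / (8.93 + 29.9) = 6.876 kΩ.
V_out = 38.6 × 6.876 / (8.20 + 6.876) = 38.6 × 6.876/15.08 = 17.6 V.
(Unloaded it would have been 20.1 V.)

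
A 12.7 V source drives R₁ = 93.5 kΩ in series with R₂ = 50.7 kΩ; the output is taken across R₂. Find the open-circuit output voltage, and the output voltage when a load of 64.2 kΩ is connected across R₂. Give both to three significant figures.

Unloaded: 4.47 V; loaded: 2.95 V

Open-circuit: V = 12.7 × 50.7/(93.5 + 50.7) = 4.47 V.
With the load, R₂ becomes R₂‖R_L = 28.33 kΩ, so V = 12.7 × 28.33/121.8 = 2.95 V.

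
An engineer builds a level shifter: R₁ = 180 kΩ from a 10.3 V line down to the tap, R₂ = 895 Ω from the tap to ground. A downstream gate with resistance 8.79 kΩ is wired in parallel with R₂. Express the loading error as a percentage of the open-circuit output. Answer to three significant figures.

The divider's output (Thévenin) resistance is R₁‖R₂ = 890.6 Ω.
Fractional drop under load = R_th/(R_th + R_L) = 890.6 / (890.6 + 8790) = 0.09200.
So the output falls by 9.20 %.

9.20 %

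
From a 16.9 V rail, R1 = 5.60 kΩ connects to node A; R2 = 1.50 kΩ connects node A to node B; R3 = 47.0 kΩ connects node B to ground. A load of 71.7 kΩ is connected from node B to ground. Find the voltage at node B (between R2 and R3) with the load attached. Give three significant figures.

At node B, R3 is in parallel with the load: R3‖R_L = 28.39 kΩ.
Below node A the resistance is R2 + (R3‖R_L) = 29.89 kΩ, so V_A = 16.9 × 29.89/35.49 = 14.23 V.
Then V_B = V_A × (R3‖R_L)/(R2 + R3‖R_L) = 14.23 × 28.39/29.89 = 13.5 V.

V ≈ 13.5 V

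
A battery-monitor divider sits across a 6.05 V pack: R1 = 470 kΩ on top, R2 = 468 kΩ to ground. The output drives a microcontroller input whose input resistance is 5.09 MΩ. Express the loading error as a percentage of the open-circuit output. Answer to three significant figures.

4.40 %

The divider's output (Thévenin) resistance is R1‖R2 = 234.5 kΩ.
Fractional drop under load = R_th/(R_th + R_L) = 234.5 / (234.5 + 5090) = 0.04404.
So the output falls by 4.40 %.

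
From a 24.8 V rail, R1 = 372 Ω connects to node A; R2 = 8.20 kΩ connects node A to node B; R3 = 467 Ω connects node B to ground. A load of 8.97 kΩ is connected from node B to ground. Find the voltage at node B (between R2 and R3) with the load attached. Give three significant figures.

At node B, R3 is in parallel with the load: R3‖R_L = 443.9 Ω.
Below node A the resistance is R2 + (R3‖R_L) = 8644 Ω, so V_A = 24.8 × 8644/9016 = 23.78 V.
Then V_B = V_A × (R3‖R_L)/(R2 + R3‖R_L) = 23.78 × 443.9/8644 = 1.22 V.

V ≈ 1.22 V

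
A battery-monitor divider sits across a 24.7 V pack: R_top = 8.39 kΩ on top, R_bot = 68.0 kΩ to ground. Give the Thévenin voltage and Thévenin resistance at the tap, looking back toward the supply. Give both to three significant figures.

V_th is the open-circuit tap voltage: 24.7 × 68.0/(8.39 + 68.0) = 22.0 V.
With the supply zeroed, R_top and R_bot appear in parallel from the tap: R_th = R_top‖R_bot = (8.39 × 68.0)/76.39 = 7.47 kΩ.

V_th = 22.0 V, R_th = 7.47 kΩ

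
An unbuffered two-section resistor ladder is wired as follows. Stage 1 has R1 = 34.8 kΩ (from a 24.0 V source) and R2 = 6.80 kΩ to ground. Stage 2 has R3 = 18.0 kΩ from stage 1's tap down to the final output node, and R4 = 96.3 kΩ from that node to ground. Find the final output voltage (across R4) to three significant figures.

V_out ≈ 3.15 V

Stage 2 presents R3+R4 = 114.3 kΩ as a load on stage 1's tap.
Stage 1's lower leg becomes R2‖(R3+R4) = 6.418 kΩ, so V_mid = 24.0 × 6.418/41.22 = 3.737 V.
Stage 2 is itself unloaded: V_out = V_mid × R4/(R3+R4) = 3.737 × 96.3/114.3 = 3.15 V.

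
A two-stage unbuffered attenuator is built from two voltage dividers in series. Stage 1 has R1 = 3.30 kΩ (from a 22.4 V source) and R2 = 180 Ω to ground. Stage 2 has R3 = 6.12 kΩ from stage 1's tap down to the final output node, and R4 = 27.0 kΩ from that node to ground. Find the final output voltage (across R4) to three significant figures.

V_out ≈ 0.940 V

Stage 2 presents R3+R4 = 33120 Ω as a load on stage 1's tap.
Stage 1's lower leg becomes R2‖(R3+R4) = 179.0 Ω, so V_mid = 22.4 × 179.0/3479 = 1.153 V.
Stage 2 is itself unloaded: V_out = V_mid × R4/(R3+R4) = 1.153 × 27000/33120 = 0.940 V.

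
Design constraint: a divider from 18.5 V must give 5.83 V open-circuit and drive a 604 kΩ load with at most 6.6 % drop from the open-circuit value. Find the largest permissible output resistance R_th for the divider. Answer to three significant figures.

Loading drop = R_th/(R_th + R_L) ≤ 0.0660, so R_th ≤ R_L · ε/(1−ε) = 604 kΩ × 0.0660/0.9340 = 42.7 kΩ.
(Any R1, R2 with R2/(R1+R2) = 0.315 and R1‖R2 ≤ 42.7 kΩ will meet the spec.)

R_th ≤ 42.7 kΩ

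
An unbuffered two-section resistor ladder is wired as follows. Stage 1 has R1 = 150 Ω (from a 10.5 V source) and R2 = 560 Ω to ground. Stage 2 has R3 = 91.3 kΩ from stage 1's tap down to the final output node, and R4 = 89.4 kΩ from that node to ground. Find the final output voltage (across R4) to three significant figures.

V_out ≈ 4.09 V

Stage 2 presents R3+R4 = 180700 Ω as a load on stage 1's tap.
Stage 1's lower leg becomes R2‖(R3+R4) = 558.3 Ω, so V_mid = 10.5 × 558.3/708.3 = 8.276 V.
Stage 2 is itself unloaded: V_out = V_mid × R4/(R3+R4) = 8.276 × 89400/180700 = 4.09 V.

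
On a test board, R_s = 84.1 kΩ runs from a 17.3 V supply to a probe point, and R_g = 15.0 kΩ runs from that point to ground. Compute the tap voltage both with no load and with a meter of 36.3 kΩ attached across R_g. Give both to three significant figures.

Unloaded: 2.62 V; loaded: 1.94 V

Open-circuit: V = 17.3 × 15.0/(84.1 + 15.0) = 2.62 V.
With the load, R_g becomes R_g‖R_L = 10.61 kΩ, so V = 17.3 × 10.61/94.71 = 1.94 V.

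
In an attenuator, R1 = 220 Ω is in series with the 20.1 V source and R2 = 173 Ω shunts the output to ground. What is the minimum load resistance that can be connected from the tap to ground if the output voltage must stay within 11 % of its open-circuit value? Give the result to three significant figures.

R_L(min) ≈ 784 Ω

Output resistance R_th = R1‖R2 = (220 × 173)/393.0 = 96.84 Ω.
The fractional drop is R_th/(R_th + R_L); requiring this ≤ 0.110 gives R_L ≥ R_th(1/0.110 − 1) = 96.84 × 8.091 = 784 Ω.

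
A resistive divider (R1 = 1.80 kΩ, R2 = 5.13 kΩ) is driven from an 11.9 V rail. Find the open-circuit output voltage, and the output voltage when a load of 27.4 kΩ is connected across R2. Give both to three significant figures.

Unloaded: 8.81 V; loaded: 8.40 V

Open-circuit: V = 11.9 × 5.13/(1.80 + 5.13) = 8.81 V.
With the load, R2 becomes R2‖R_L = 4.321 kΩ, so V = 11.9 × 4.321/6.121 = 8.40 V.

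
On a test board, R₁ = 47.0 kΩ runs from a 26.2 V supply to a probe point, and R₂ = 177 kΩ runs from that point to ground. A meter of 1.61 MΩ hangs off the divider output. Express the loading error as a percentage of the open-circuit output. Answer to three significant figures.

The divider's output (Thévenin) resistance is R₁‖R₂ = 37.14 kΩ.
Fractional drop under load = R_th/(R_th + R_L) = 37.14 / (37.14 + 1610) = 0.02255.
So the output falls by 2.25 %.

2.25 %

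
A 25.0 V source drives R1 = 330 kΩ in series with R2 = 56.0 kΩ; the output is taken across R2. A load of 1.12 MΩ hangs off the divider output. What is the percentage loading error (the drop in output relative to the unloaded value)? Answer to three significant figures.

The divider's output (Thévenin) resistance is R1‖R2 = 47.88 kΩ.
Fractional drop under load = R_th/(R_th + R_L) = 47.88 / (47.88 + 1120) = 0.04099.
So the output falls by 4.10 %.

4.10 %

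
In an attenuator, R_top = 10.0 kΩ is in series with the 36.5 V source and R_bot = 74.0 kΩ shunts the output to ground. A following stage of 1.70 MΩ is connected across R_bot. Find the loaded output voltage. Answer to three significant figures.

The load sits in parallel with R_bot: R_bot‖R_L = (74.0 × 1700) / (74.0 + 1700) = 70.91 kΩ.
V_out = 36.5 × 70.91 / (10.0 + 70.91) = 36.5 × 70.91/80.91 = 32.0 V.

V_out ≈ 32.0 V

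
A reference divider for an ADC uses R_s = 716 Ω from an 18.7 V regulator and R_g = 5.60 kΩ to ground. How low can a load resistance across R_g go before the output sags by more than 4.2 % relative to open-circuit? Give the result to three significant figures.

R_L(min) ≈ 14.5 kΩ

Output resistance R_th = R_s‖R_g = (716 × 5600)/6316 = 634.8 Ω.
The fractional drop is R_th/(R_th + R_L); requiring this ≤ 0.0420 gives R_L ≥ R_th(1/0.0420 − 1) = 634.8 × 22.81 = 14.5 kΩ.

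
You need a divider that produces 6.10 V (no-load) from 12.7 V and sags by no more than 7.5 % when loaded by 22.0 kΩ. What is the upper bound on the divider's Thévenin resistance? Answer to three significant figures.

R_th ≤ 1.78 kΩ

Loading drop = R_th/(R_th + R_L) ≤ 0.0750, so R_th ≤ R_L · ε/(1−ε) = 22.0 kΩ × 0.0750/0.9250 = 1.78 kΩ.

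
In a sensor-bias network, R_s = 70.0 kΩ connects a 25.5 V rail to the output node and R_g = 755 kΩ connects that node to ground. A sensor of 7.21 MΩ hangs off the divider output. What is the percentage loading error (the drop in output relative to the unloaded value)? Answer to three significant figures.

0.881 %

The divider's output (Thévenin) resistance is R_s‖R_g = 64.06 kΩ.
Fractional drop under load = R_th/(R_th + R_L) = 64.06 / (64.06 + 7210) = 0.008807.
So the output falls by 0.881 %.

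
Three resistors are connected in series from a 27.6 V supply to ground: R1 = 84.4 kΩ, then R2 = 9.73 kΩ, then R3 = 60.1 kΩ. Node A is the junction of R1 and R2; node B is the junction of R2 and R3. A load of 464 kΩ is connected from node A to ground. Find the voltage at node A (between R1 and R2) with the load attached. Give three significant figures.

V ≈ 11.5 V

Below node A the series string R2+R3 = 69.83 kΩ sits in parallel with the 464 kΩ load: 60.70 kΩ.
V_A = 27.6 × 60.70/(84.4 + 60.70) = 11.5 V.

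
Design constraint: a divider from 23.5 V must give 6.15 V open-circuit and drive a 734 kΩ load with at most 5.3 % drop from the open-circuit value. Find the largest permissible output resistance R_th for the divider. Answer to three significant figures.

R_th ≤ 41.1 kΩ

Loading drop = R_th/(R_th + R_L) ≤ 0.0530, so R_th ≤ R_L · ε/(1−ε) = 734 kΩ × 0.0530/0.9470 = 41.1 kΩ.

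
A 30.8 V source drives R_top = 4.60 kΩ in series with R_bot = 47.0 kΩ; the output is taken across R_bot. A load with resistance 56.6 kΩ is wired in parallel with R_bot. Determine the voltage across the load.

The load sits in parallel with R_bot: R_bot‖R_L = (47.0 × 56.6) / (47.0 + 56.6) = 25.68 kΩ.
V_out = 30.8 × 25.68 / (4.60 + 25.68) = 30.8 × 25.68/30.28 = 26.1 V.

V_out ≈ 26.1 V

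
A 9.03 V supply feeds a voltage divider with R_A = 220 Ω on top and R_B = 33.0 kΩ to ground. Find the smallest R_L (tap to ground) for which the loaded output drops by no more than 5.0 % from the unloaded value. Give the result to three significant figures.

R_L(min) ≈ 4.15 kΩ

Output resistance R_th = R_A‖R_B = (220 × 33000)/33220 = 218.5 Ω.
The fractional drop is R_th/(R_th + R_L); requiring this ≤ 0.0500 gives R_L ≥ R_th(1/0.0500 − 1) = 218.5 × 19.00 = 4.15 kΩ.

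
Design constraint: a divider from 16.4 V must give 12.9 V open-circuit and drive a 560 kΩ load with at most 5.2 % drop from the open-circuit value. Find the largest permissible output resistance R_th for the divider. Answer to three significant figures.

Loading drop = R_th/(R_th + R_L) ≤ 0.0520, so R_th ≤ R_L · ε/(1−ε) = 560 kΩ × 0.0520/0.9480 = 30.7 kΩ.

R_th ≤ 30.7 kΩ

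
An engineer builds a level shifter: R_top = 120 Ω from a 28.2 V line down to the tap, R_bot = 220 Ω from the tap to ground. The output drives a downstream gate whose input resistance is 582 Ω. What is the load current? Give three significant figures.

I_L ≈ 27.7 mA

R_bot‖R_L = 159.7 Ω; V_out = 28.2 × 159.7/279.7 = 16.10 V.
I_L = V_out / R_L = 16.10 / 582 Ω = 27.7 mA.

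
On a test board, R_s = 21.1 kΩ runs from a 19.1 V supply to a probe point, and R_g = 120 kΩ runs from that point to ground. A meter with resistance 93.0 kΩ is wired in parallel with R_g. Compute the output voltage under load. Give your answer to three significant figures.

V_out ≈ 13.6 V

The load sits in parallel with R_g: R_g‖R_L = (120 × 93.0) / (120 + 93.0) = 52.39 kΩ.
V_out = 19.1 × 52.39 / (21.1 + 52.39) = 19.1 × 52.39/73.49 = 13.6 V.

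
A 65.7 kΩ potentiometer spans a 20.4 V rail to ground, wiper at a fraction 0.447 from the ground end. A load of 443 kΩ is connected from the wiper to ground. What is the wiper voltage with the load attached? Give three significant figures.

The wiper splits the pot into (1−α)R = 36.33 kΩ above and αR = 29.37 kΩ below.
Lower section ‖ load = 27.54 kΩ.
V_wiper = 20.4 × 27.54/(36.33 + 27.54) = 8.80 V.

V ≈ 8.80 V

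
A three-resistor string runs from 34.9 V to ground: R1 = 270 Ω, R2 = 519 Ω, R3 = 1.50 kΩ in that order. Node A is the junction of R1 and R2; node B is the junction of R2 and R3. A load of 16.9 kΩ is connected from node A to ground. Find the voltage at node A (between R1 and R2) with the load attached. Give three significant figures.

V ≈ 30.4 V

Below node A the series string R2+R3 = 2019 Ω sits in parallel with the 16900 Ω load: 1804 Ω.
V_A = 34.9 × 1804/(270 + 1804) = 30.4 V.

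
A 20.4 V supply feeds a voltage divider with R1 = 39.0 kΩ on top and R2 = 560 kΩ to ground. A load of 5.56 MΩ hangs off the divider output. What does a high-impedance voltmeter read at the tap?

The load sits in parallel with R2: R2‖R_L = (560 × 5560) / (560 + 5560) = 508.8 kΩ.
V_out = 20.4 × 508.8 / (39.0 + 508.8) = 20.4 × 508.8/547.8 = 18.9 V.

V_out ≈ 18.9 V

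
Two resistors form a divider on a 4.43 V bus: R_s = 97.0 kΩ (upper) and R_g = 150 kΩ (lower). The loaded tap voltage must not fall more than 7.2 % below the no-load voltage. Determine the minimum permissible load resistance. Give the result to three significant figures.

Output resistance R_th = R_s‖R_g = (97.0 × 150)/247.0 = 58.91 kΩ.
The fractional drop is R_th/(R_th + R_L); requiring this ≤ 0.0720 gives R_L ≥ R_th(1/0.0720 − 1) = 58.91 × 12.89 = 759 kΩ.

R_L(min) ≈ 759 kΩ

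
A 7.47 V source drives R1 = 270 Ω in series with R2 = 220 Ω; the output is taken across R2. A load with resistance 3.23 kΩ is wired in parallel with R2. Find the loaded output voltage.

The load sits in parallel with R2: R2‖R_L = (220 × 3230) / (220 + 3230) = 206.0 Ω.
V_out = 7.47 × 206.0 / (270 + 206.0) = 7.47 × 206.0/476.0 = 3.23 V.

V_out ≈ 3.23 V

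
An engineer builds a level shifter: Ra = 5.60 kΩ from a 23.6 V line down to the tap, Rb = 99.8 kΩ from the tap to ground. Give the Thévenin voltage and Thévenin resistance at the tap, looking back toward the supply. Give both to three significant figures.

V_th = 22.3 V, R_th = 5.30 kΩ

V_th is the open-circuit tap voltage: 23.6 × 99.8/(5.60 + 99.8) = 22.3 V.
With the supply zeroed, Ra and Rb appear in parallel from the tap: R_th = Ra‖Rb = (5.60 × 99.8)/105.4 = 5.30 kΩ.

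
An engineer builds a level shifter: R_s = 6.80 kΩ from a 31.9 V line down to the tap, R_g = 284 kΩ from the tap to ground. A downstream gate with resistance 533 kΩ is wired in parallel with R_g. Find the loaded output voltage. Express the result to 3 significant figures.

The load sits in parallel with R_g: R_g‖R_L = (284 × 533) / (284 + 533) = 185.3 kΩ.
V_out = 31.9 × 185.3 / (6.80 + 185.3) = 31.9 × 185.3/192.1 = 30.8 V.

V_out ≈ 30.8 V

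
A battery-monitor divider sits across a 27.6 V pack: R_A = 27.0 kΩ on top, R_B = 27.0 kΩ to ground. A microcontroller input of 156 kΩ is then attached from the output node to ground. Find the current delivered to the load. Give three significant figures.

R_B‖R_L = 23.02 kΩ; V_out = 27.6 × 23.02/50.02 = 12.70 V.
I_L = V_out / R_L = 12.70 / 156 kΩ = 0.0814 mA.

I_L ≈ 0.0814 mA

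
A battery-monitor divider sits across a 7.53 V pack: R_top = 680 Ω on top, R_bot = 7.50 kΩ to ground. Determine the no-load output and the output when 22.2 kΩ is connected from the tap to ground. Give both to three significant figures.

Unloaded: 6.90 V; loaded: 6.72 V

Open-circuit: V = 7.53 × 7500/(680 + 7500) = 6.90 V.
With the load, R_bot becomes R_bot‖R_L = 5606 Ω, so V = 7.53 × 5606/6286 = 6.72 V.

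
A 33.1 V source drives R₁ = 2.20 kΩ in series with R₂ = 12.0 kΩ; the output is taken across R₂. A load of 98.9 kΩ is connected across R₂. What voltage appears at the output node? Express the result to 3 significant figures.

The load sits in parallel with R₂: R₂‖R_L = (12.0 × 98.9) / (12.0 + 98.9) = 10.70 kΩ.
V_out = 33.1 × 10.70 / (2.20 + 10.70) = 33.1 × 10.70/12.90 = 27.5 V.
(Unloaded it would have been 28.0 V.)

V_out ≈ 27.5 V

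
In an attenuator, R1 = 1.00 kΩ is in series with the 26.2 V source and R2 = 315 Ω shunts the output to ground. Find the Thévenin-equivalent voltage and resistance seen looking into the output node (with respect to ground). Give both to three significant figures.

V_th is the open-circuit tap voltage: 26.2 × 315/(1000 + 315) = 6.28 V.
With the supply zeroed, R1 and R2 appear in parallel from the tap: R_th = R1‖R2 = (1000 × 315)/1315 = 240 Ω.

V_th = 6.28 V, R_th = 240 Ω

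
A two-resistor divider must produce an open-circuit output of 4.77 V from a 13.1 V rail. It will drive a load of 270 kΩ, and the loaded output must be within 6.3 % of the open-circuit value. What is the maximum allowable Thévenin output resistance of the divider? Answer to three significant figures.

R_th ≤ 18.2 kΩ

Loading drop = R_th/(R_th + R_L) ≤ 0.0630, so R_th ≤ R_L · ε/(1−ε) = 270 kΩ × 0.0630/0.9370 = 18.2 kΩ.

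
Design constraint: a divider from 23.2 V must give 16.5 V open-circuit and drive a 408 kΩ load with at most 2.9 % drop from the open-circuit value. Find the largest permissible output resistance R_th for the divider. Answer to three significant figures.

Loading drop = R_th/(R_th + R_L) ≤ 0.0290, so R_th ≤ R_L · ε/(1−ε) = 408 kΩ × 0.0290/0.9710 = 12.2 kΩ.
(Any R1, R2 with R2/(R1+R2) = 0.711 and R1‖R2 ≤ 12.2 kΩ will meet the spec.)

R_th ≤ 12.2 kΩ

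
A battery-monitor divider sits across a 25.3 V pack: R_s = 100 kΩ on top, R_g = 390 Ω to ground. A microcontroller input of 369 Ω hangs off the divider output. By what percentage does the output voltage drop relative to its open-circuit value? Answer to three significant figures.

The divider's output (Thévenin) resistance is R_s‖R_g = 388.5 Ω.
Fractional drop under load = R_th/(R_th + R_L) = 388.5 / (388.5 + 369) = 0.5129.
So the output falls by 51.3 %.

51.3 %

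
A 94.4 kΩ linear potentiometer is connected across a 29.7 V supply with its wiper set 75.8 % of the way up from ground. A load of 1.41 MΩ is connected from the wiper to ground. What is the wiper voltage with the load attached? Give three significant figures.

The wiper splits the pot into (1−α)R = 22.84 kΩ above and αR = 71.56 kΩ below.
Lower section ‖ load = 68.10 kΩ.
V_wiper = 29.7 × 68.10/(22.84 + 68.10) = 22.2 V.

V ≈ 22.2 V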